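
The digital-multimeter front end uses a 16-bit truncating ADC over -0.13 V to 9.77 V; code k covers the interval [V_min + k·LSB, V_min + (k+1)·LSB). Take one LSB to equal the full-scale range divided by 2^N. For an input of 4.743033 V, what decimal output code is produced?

32258

Span: 9.77 V − (-0.13 V) = 9.9 V. LSB = 9.9 V / 2^16 ≈ 151.1 µV.
(V_in − V_min) × 2^16/range = (4.743033 − (-0.13)) × 65536/9.9 = 32258.494.
Floor → code = 32258.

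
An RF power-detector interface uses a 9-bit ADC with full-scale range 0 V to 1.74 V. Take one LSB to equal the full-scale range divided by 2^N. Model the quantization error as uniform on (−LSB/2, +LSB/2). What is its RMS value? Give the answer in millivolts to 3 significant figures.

Range is 1.74 V.
One LSB is 1.74 V / 512 = 3.3984 mV.
σ_q = LSB/√12 = 3.3984 mV/3.4641 = 0.981 mV.

0.981 mV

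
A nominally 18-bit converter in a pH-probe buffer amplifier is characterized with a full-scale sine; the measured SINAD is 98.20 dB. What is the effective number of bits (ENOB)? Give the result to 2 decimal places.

Inverting SNR = 6.02 N + 1.76: N_eff = (98.20 − 1.76)/6.02 = 16.0199.

16.02 bits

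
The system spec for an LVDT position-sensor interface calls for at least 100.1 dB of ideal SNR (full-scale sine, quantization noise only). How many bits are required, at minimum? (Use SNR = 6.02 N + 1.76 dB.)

N ≥ (100.1 − 1.76)/6.02 = 16.336 → N_min = 17.

17 bits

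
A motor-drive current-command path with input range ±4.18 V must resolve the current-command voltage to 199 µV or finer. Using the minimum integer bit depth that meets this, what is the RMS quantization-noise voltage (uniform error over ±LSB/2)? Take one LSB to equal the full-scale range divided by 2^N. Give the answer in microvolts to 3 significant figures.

36.8 µV

Full-scale range = 4.18 V − (-4.18 V) = 8.36 V.
Required number of levels: 8.36/199 µV = 42010; smallest N with 2^N ≥ that is 16.
One LSB is 8.36 V / 65536 = 127.56 µV.
V_rms = LSB/√12 = 36.8 µV.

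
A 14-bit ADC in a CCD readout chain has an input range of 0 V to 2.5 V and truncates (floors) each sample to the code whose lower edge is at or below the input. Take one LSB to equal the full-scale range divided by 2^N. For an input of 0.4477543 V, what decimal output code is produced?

V_FS = 2.5 V. LSB = 2.5 V / 2^14 ≈ 152.6 µV.
(V_in − V_min) × 2^14/range = (0.4477543 − (0)) × 16384/2.5 = 2934.403.
Floor → code = 2934.

2934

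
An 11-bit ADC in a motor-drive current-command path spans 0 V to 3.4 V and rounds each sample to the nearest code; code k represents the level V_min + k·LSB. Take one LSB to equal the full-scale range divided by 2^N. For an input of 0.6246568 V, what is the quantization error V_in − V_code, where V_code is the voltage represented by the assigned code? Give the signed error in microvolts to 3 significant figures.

+438 µV

Span = 3.4 V. LSB = 3.4 V / 2^11 ≈ 1.660 mV.
(V_in − V_min)/LSB = (0.6246568 − (0)) × 2048/3.4 = 376.2639 → nearest code k = 376.
Reconstructed level: 0 + 376 × 3.4/2048 V = 0.6242187500 V.
Error = V_in − V_code = 0.6246568 − (0.6242187500) = +438 µV.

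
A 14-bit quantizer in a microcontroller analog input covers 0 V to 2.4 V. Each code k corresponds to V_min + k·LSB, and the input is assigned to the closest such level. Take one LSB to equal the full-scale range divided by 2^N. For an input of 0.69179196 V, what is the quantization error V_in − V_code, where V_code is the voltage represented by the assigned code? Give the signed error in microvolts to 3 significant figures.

−53.7 µV

V_FS = 2.4 V. LSB = 2.4 V / 2^14 ≈ 146.5 µV.
(0.69179196 − (0)) / LSB = 0.69179196 × 16384/2.4 = 4722.6331. Nearest integer: k = 4723.
V_code = 0 + (4723/16384) × 2.4 = 0.69184570313 V.
Error = V_in − V_code = 0.69179196 − (0.69184570313) = −53.7 µV.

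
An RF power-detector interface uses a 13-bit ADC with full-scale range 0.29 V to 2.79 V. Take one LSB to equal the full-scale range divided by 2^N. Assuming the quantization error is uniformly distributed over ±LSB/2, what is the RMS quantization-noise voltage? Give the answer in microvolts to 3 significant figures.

Full-scale range = 2.79 V − (0.29 V) = 2.5 V.
LSB = 2.5 V ÷ 2^13 = 2.5/8192 V = 305.18 µV.
σ_q = LSB/√12 = 305.18 µV/3.4641 = 88.1 µV.

88.1 µV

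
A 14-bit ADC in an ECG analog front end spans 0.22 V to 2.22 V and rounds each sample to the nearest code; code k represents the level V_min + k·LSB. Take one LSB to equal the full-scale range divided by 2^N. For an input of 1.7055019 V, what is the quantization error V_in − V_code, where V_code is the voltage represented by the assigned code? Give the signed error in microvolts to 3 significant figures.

Range = 2.22 − (0.22) = 2 V. LSB = 2 V / 2^14 ≈ 122.1 µV.
(V_in − V_min)/LSB = (1.7055019 − (0.22)) × 16384/2 = 12169.2316 → nearest code k = 12169.
V_code = V_min + k × range/2^14 = 0.22 + 12169 × 2/16384 = 1.7054736328 V.
V_in − V_code = 1.7055019 − (1.7054736328) = +28.3 µV.

+28.3 µV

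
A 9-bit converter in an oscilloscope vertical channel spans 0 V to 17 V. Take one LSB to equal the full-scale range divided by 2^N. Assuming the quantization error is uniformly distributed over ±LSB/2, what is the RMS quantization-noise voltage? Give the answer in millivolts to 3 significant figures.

Range is 17 V.
One LSB is 17 V / 512 = 33.203 mV.
RMS of a uniform error over width LSB is LSB/√12 = 9.58 mV.

9.58 mV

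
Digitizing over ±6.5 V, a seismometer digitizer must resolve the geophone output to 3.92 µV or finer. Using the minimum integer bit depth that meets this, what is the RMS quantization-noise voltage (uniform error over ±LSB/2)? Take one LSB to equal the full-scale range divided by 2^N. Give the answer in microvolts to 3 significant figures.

0.895 µV

Span: 6.5 V − (-6.5 V) = 13 V.
Levels needed ≥ 13/3.92 µV = 3.316e6. 2^22 = 4194304 suffices, so N_min = 22.
LSB = 13 V ÷ 2^22 = 13/4194304 V = 3.0994 µV.
RMS noise = LSB/√12 = 0.895 µV.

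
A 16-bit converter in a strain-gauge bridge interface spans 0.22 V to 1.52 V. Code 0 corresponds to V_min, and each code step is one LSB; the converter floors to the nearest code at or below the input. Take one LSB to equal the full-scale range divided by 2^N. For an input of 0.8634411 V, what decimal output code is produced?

32437

The full-scale span is 1.52 − (0.22) = 1.3 V. LSB = 1.3 V / 2^16 ≈ 19.84 µV.
V_in − V_min = 0.8634411 − (0.22) = 0.6434411 V.
Divide by LSB: 0.6434411 × 65536/1.3 = 32437.3507.
Truncating gives code 32437.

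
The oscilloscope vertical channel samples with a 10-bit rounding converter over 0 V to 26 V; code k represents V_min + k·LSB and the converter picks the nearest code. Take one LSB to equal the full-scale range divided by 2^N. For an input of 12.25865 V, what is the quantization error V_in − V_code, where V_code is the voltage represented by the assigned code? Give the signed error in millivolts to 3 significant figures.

V_FS = 26 V. LSB = 26 V / 2^10 ≈ 25.39 mV.
(12.25865 − (0)) / LSB = 12.25865 × 1024/26 = 482.8022. Nearest integer: k = 483.
V_code = 0 + (483/1024) × 26 = 12.26367188 V.
Error = V_in − V_code = 12.25865 − (12.26367188) = −5.02 mV.

−5.02 mV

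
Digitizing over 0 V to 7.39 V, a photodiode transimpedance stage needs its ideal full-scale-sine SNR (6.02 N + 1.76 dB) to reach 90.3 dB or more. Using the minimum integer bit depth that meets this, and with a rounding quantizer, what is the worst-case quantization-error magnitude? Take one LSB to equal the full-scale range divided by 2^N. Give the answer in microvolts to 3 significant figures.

113 µV

Range is 7.39 V.
Required N = ⌈(90.3 − 1.76)/6.02⌉ = ⌈14.708⌉ = 15.
One LSB is 7.39 V / 32768 = 225.52 µV.
Max error for round-to-nearest is LSB/2 = 113 µV.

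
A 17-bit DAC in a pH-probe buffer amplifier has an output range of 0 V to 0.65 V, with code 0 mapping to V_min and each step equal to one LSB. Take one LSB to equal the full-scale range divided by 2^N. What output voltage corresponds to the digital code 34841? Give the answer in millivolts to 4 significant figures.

Range is 0.65 V. LSB = 0.65 V / 2^17.
Output = V_min + (34841/131072) × range = 0 + 0.265816 × 0.65 V
      = 0 V + 0.172780 V = 0.172780 V.

172.8 mV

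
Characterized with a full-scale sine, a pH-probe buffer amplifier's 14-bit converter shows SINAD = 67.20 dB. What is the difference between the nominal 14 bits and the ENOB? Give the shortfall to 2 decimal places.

Effective bits = (67.20 − 1.76)/6.02 = 10.8704.
Lost resolution: 14 − 10.8704 = 3.1296 bits.

3.13 bits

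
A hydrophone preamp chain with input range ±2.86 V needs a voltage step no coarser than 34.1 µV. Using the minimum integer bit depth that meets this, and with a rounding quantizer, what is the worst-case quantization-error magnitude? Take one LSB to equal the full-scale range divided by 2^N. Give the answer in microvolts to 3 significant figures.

10.9 µV

Full-scale range = 2.86 V − (-2.86 V) = 5.72 V.
Levels needed ≥ 5.72/34.1 µV = 167700. 2^18 = 262144 suffices, so N_min = 18.
LSB = 5.72 V / 2^18 = 21.820 µV.
|e|_max = LSB/2 = 10.9 µV.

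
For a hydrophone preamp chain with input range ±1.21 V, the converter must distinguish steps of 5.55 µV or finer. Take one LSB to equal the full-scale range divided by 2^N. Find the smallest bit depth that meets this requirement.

Span: 1.21 V − (-1.21 V) = 2.42 V.
Need 2^N ≥ 2.42 V / 5.55 µV = 436000 → N_min = 19.

19 bits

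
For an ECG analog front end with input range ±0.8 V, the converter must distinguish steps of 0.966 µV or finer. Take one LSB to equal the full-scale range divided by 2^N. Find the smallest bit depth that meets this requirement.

Span: 0.8 V − (-0.8 V) = 1.6 V.
Need 2^N ≥ 1.6 V / 0.966 µV = 1.656e6 → N_min = 21.

21 bits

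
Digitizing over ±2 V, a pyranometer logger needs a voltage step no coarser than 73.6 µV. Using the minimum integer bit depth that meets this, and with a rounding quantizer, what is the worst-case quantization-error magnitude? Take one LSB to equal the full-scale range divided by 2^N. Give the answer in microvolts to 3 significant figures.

30.5 µV

Range = 2 − (-2) = 4 V.
4 V / 73.6 µV = 54350. Since 2^15 = 32768 and 2^16 = 65536, N = 16.
LSB = 4 V ÷ 2^16 = 4/65536 V = 61.035 µV.
Half an LSB is 30.5 µV.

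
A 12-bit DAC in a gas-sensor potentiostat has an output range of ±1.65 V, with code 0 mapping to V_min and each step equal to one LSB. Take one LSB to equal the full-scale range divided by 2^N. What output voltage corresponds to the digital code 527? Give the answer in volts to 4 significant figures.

Full-scale range = 1.65 V − (-1.65 V) = 3.3 V. LSB = 3.3 V / 2^12.
V_out = -1.65 + 527 × (3.3/4096) V
      = -1.65 + 0.424585 = -1.22542 V.

-1.225 V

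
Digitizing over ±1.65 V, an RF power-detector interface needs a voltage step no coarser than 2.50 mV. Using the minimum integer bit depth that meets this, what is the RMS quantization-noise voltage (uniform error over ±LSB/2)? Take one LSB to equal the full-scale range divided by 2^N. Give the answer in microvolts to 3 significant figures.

Range = 1.65 − (-1.65) = 3.3 V.
Need 2^N ≥ 3.3 V / 2.50 mV = 1320 → N_min = 11.
One LSB is 3.3 V / 2048 = 1.6113 mV.
σ_q = LSB/√12 = 1.6113 mV/3.4641 = 465 µV.

465 µV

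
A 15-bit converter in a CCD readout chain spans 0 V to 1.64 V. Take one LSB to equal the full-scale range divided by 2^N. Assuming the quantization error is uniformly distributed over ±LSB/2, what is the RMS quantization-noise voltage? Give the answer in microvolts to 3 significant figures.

14.4 µV

V_FS = 1.64 V.
LSB = 1.64 V ÷ 2^15 = 1.64/32768 V = 50.049 µV.
RMS of a uniform error over width LSB is LSB/√12 = 14.4 µV.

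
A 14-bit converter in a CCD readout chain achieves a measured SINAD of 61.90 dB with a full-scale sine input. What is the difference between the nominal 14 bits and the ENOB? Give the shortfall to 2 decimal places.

4.01 bits

N_eff = (61.90 − 1.76)/6.02 = 9.9900 bits.
Lost resolution: 14 − 9.9900 = 4.0100 bits.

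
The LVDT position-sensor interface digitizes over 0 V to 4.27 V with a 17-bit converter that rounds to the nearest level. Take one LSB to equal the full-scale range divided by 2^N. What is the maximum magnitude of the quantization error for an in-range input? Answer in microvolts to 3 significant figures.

16.3 µV

V_FS = 4.27 V.
LSB = 4.27 V / 2^17 = 32.578 µV.
Worst-case error for round-to-nearest is half an LSB: 16.3 µV.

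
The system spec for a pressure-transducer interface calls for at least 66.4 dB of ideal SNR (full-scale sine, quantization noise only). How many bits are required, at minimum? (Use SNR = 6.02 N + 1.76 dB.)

N ≥ (66.4 − 1.76)/6.02 = 10.738 → N_min = 11.

11 bits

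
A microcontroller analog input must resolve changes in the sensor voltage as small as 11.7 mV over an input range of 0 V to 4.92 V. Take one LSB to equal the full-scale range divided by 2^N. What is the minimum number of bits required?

9 bits

V_FS = 4.92 V.
Required number of levels: 4.92/11.7 mV = 420.51; smallest N with 2^N ≥ that is 9.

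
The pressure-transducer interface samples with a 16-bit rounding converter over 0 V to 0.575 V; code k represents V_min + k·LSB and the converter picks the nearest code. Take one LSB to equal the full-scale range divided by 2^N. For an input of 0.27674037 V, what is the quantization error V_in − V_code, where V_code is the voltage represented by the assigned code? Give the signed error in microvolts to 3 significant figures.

Full-scale range = 0.575 V. LSB = 0.575 V / 2^16 ≈ 8.774 µV.
Position in LSBs: (0.27674037 − (0)) × 65536/0.575 = 31541.6642; rounding gives k = 31542.
Reconstructed level: 0 + 31542 × 0.575/65536 V = 0.27674331665 V.
V_in − V_code = 0.27674037 − (0.27674331665) = −2.95 µV.

−2.95 µV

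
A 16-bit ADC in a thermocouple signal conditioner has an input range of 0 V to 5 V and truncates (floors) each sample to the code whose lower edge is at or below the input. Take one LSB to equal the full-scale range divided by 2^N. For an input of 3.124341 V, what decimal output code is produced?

Full-scale range = 5 V. LSB = 5 V / 2^16 ≈ 76.29 µV.
V_in − V_min = 3.124341 − (0) = 3.124341 V.
Divide by LSB: 3.124341 × 65536/5 = 40951.3624.
Truncating gives code 40951.

40951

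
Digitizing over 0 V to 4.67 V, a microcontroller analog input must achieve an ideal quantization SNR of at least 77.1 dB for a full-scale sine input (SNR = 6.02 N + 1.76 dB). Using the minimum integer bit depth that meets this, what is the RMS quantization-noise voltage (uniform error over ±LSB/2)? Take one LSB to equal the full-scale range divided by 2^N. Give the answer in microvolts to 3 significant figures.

165 µV

Span = 4.67 V.
Solving 6.02 N ≥ 77.1 − 1.76: N ≥ 12.515. Round up → N = 13.
One LSB is 4.67 V / 8192 = 0.57007 mV.
RMS noise = LSB/√12 = 165 µV.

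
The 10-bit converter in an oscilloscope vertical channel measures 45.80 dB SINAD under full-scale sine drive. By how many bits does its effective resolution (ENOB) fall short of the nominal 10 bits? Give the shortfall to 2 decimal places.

2.68 bits

ENOB = (SINAD − 1.76)/6.02 = (45.80 − 1.76)/6.02 = 7.3156 bits.
Lost resolution: 10 − 7.3156 = 2.6844 bits.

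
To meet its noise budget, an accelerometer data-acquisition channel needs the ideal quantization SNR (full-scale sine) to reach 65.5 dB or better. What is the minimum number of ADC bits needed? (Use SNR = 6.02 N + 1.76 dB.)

N ≥ (65.5 − 1.76)/6.02 = 10.588 → N_min = 11.

11 bits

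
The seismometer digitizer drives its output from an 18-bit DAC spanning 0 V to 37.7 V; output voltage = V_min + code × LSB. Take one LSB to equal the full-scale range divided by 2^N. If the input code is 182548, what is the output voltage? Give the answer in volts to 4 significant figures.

Range is 37.7 V. LSB = 37.7 V / 2^18.
V_out = V_min + code × LSB = 0 V + 182548 × 37.7 V / 262144
      = 0 V + 26.2530 V = 26.2530 V.

26.25 V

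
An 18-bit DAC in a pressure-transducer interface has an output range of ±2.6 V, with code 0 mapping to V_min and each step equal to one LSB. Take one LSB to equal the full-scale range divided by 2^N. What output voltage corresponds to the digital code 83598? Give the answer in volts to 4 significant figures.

-0.9417 V

Full-scale range = 2.6 V − (-2.6 V) = 5.2 V. LSB = 5.2 V / 2^18.
V_out = V_min + code × LSB = -2.6 V + 83598 × 5.2 V / 262144
      = -2.6 + 1.65829 = -0.941714 V.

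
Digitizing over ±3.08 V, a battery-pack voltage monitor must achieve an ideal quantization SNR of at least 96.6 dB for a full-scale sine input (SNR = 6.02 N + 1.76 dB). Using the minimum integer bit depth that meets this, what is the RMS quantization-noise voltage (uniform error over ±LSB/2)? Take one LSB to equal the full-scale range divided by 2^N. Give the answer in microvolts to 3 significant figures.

Span: 3.08 V − (-3.08 V) = 6.16 V.
6.02 N + 1.76 ≥ 96.6 gives N ≥ 15.754, so the minimum integer is 16.
One LSB is 6.16 V / 65536 = 93.994 µV.
V_rms = LSB/√12 = 27.1 µV.

27.1 µV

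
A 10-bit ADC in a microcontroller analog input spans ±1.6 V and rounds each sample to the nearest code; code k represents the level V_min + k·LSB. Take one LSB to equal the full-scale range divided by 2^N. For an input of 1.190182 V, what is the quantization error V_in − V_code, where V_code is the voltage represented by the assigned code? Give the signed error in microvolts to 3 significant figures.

−443 µV

Range = 1.6 − (-1.6) = 3.2 V. LSB = 3.2 V / 2^10 ≈ 3.125 mV.
(V_in − V_min)/LSB = (1.190182 − (-1.6)) × 1024/3.2 = 892.8582 → nearest code k = 893.
V_code = -1.6 + (893/1024) × 3.2 = 1.190625000 V.
e = 1.190182 − (1.190625000) = −443 µV.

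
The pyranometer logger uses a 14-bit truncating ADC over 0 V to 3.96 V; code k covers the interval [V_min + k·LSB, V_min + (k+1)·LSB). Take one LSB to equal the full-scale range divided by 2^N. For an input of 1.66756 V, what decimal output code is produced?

6899

Range is 3.96 V. LSB = 3.96 V / 2^14 ≈ 241.7 µV.
code = ⌊(V_in − V_min)/LSB⌋ = ⌊(V_in − V_min) × 2^14 / range⌋
     = ⌊(1.66756 − (0)) × 16384 / 3.96⌋ = ⌊1.66756 × 16384/3.96⌋
     = ⌊6899.319⌋ = 6899.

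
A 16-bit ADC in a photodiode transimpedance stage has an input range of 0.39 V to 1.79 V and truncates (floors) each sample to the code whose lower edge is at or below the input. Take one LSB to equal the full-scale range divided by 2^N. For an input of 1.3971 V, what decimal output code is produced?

47143

Span: 1.79 V − (0.39 V) = 1.4 V. LSB = 1.4 V / 2^16 ≈ 21.36 µV.
(V_in − V_min) × 2^16/range = (1.3971 − (0.39)) × 65536/1.4 = 47143.790.
Floor → code = 47143.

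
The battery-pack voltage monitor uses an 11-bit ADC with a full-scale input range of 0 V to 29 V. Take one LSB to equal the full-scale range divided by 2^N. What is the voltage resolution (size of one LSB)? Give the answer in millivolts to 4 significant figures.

14.16 mV

Full-scale range = 29 V.
Number of codes = 2^11 = 2048.
Step size = 29/2048 V = 14.16 mV.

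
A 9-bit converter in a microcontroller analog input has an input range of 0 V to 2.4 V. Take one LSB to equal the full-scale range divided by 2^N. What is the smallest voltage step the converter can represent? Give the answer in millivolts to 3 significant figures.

Range is 2.4 V.
2^9 = 512 levels.
LSB = 2.4 V ÷ 2^9 = 2.4/512 V = 4.69 mV.

4.69 mV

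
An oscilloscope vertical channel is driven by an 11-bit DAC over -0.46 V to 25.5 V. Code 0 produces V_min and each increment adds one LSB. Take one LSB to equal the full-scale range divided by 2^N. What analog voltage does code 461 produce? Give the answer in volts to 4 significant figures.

5.384 V

Full-scale range = 25.5 V − (-0.46 V) = 25.96 V. LSB = 25.96 V / 2^11.
V_out = V_min + code × LSB = -0.46 V + 461 × 25.96 V / 2048
      = -0.46 + 5.84354 = 5.38354 V.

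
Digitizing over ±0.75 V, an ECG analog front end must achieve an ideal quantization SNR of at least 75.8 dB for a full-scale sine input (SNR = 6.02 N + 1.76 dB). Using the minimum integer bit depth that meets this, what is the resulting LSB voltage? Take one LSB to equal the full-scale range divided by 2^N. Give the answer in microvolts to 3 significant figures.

Span: 0.75 V − (-0.75 V) = 1.5 V.
N ≥ (75.8 − 1.76)/6.02 = 12.299 → N_min = 13.
LSB = 1.5 V ÷ 2^13 = 1.5/8192 V = 183 µV.

183 µV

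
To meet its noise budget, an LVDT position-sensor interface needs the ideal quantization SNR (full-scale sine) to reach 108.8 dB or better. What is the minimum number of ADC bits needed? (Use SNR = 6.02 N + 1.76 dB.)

18 bits

Solving 6.02 N ≥ 108.8 − 1.76: N ≥ 17.781. Round up → N = 18.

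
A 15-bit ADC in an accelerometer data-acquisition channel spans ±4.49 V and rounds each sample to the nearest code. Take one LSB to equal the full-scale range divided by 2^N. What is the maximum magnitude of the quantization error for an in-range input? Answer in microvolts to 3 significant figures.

The full-scale span is 4.49 − (-4.49) = 8.98 V.
LSB = 8.98 V / 2^15 = 274.05 µV.
Worst-case error for round-to-nearest is half an LSB: 137 µV.

137 µV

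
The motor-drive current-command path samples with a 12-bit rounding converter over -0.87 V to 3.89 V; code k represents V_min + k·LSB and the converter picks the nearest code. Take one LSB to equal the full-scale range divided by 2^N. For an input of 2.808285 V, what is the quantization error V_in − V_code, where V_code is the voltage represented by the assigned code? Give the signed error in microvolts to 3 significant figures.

+209 µV

Span: 3.89 V − (-0.87 V) = 4.76 V. LSB = 4.76 V / 2^12 ≈ 1.162 mV.
Position in LSBs: (2.808285 − (-0.87)) × 4096/4.76 = 3165.1797; rounding gives k = 3165.
Reconstructed level: -0.87 + 3165 × 4.76/4096 V = 2.808076172 V.
Error = V_in − V_code = 2.808285 − (2.808076172) = +209 µV.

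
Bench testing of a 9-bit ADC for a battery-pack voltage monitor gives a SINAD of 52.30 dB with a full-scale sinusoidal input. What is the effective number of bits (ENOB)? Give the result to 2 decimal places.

(52.30 − 1.76) / 6.02 = 50.54/6.02 = 8.3953 effective bits.

8.40 bits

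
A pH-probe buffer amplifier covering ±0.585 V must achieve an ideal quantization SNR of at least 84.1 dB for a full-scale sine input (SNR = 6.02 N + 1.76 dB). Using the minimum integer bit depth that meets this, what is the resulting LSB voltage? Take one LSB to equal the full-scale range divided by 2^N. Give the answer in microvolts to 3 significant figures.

The full-scale span is 0.585 − (-0.585) = 1.17 V.
6.02 N + 1.76 ≥ 84.1 gives N ≥ 13.678, so the minimum integer is 14.
One LSB is 1.17 V / 16384 = 71.4 µV.

71.4 µV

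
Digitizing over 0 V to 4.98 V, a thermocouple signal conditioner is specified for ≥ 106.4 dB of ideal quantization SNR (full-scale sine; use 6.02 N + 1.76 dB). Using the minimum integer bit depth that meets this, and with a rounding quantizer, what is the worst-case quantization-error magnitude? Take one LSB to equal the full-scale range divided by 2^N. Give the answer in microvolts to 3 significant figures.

Full-scale range = 4.98 V.
Required N = ⌈(106.4 − 1.76)/6.02⌉ = ⌈17.382⌉ = 18.
One LSB is 4.98 V / 262144 = 18.997 µV.
Half an LSB is 9.50 µV.

9.50 µV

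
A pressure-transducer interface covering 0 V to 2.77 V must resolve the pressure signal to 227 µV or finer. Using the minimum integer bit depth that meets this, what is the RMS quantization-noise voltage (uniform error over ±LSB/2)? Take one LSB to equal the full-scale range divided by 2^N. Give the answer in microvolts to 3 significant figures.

V_FS = 2.77 V.
Need 2^N ≥ 2.77 V / 227 µV = 12200 → N_min = 14.
Step size = 2.77/16384 V = 169.07 µV.
V_rms = LSB/√12 = 48.8 µV.

48.8 µV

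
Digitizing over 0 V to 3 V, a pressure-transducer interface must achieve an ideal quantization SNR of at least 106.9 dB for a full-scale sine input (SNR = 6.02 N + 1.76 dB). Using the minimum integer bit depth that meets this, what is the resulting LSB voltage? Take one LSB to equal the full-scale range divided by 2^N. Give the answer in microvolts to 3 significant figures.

Range is 3 V.
6.02 N + 1.76 ≥ 106.9 gives N ≥ 17.465, so the minimum integer is 18.
LSB = 3 V / 2^18 = 11.4 µV.

11.4 µV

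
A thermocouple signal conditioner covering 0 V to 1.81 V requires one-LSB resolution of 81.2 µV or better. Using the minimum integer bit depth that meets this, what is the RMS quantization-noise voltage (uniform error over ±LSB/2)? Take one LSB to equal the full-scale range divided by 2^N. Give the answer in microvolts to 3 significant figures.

15.9 µV

Span = 1.81 V.
1.81 V / 81.2 µV = 22290. Since 2^14 = 16384 and 2^15 = 32768, N = 15.
Step size = 1.81/32768 V = 55.237 µV.
RMS noise = LSB/√12 = 15.9 µV.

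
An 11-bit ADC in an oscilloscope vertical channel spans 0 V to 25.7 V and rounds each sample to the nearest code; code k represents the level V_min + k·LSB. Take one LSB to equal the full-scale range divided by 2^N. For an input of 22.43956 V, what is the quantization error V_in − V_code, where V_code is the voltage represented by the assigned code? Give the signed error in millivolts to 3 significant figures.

Full-scale range = 25.7 V. LSB = 25.7 V / 2^11 ≈ 12.55 mV.
Position in LSBs: (22.43956 − (0)) × 2048/25.7 = 1788.1797; rounding gives k = 1788.
V_code = V_min + k × range/2^11 = 0 + 1788 × 25.7/2048 = 22.43730469 V.
e = 22.43956 − (22.43730469) = +2.26 mV.

+2.26 mV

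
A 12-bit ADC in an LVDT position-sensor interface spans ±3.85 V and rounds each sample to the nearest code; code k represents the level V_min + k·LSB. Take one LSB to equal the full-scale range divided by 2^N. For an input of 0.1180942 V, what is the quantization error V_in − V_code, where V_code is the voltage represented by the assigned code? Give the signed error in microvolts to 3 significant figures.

The full-scale span is 3.85 − (-3.85) = 7.7 V. LSB = 7.7 V / 2^12 ≈ 1.880 mV.
(V_in − V_min)/LSB = (0.1180942 − (-3.85)) × 4096/7.7 = 2110.8200 → nearest code k = 2111.
V_code = V_min + k × range/2^12 = -3.85 + 2111 × 7.7/4096 = 0.1184326172 V.
e = 0.1180942 − (0.1184326172) = −338 µV.

−338 µV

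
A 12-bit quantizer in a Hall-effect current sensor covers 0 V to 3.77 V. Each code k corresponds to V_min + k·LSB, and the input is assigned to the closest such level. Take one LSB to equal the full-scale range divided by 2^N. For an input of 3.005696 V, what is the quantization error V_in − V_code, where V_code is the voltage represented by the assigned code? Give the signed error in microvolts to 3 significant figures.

Range is 3.77 V. LSB = 3.77 V / 2^12 ≈ 0.9204 mV.
(V_in − V_min)/LSB = (3.005696 − (0)) × 4096/3.77 = 3265.6050 → nearest code k = 3266.
V_code = V_min + k × range/2^12 = 0 + 3266 × 3.77/4096 = 3.006059570 V.
e = 3.005696 − (3.006059570) = −364 µV.

−364 µV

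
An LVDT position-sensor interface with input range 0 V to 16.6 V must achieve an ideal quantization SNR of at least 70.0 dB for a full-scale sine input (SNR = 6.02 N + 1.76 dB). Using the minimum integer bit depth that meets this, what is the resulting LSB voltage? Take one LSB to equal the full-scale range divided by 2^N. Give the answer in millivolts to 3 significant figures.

Range is 16.6 V.
N ≥ (70.0 − 1.76)/6.02 = 11.336 → N_min = 12.
LSB = 16.6 V / 2^12 = 4.05 mV.

4.05 mV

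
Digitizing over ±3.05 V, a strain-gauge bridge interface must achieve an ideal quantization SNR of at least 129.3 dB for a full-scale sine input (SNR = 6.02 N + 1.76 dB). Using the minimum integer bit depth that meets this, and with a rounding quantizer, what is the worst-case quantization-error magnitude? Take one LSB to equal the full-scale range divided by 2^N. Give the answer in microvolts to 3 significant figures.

0.727 µV

The full-scale span is 3.05 − (-3.05) = 6.1 V.
N ≥ (129.3 − 1.76)/6.02 = 21.186 → N_min = 22.
LSB = 6.1 V ÷ 2^22 = 6.1/4194304 V = 1.4544 µV.
|e|_max = LSB/2 = 0.727 µV.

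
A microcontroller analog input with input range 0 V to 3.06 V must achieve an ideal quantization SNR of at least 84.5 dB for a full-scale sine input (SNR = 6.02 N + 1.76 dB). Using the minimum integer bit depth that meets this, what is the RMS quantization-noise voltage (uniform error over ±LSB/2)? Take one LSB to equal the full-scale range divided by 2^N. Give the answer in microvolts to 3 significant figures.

53.9 µV

Span = 3.06 V.
6.02 N + 1.76 ≥ 84.5 gives N ≥ 13.744, so the minimum integer is 14.
Step size = 3.06/16384 V = 186.77 µV.
RMS noise = LSB/√12 = 53.9 µV.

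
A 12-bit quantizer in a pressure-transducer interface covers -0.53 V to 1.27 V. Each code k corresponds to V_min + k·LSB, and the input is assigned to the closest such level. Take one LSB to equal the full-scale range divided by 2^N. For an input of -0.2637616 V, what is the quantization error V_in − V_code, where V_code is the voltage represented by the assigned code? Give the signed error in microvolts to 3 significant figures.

Range = 1.27 − (-0.53) = 1.8 V. LSB = 1.8 V / 2^12 ≈ 439.5 µV.
(V_in − V_min)/LSB = (-0.2637616 − (-0.53)) × 4096/1.8 = 605.8403 → nearest code k = 606.
V_code = V_min + k × range/2^12 = -0.53 + 606 × 1.8/4096 = -0.2636914063 V.
Error = V_in − V_code = -0.2637616 − (-0.2636914063) = −70.2 µV.

−70.2 µV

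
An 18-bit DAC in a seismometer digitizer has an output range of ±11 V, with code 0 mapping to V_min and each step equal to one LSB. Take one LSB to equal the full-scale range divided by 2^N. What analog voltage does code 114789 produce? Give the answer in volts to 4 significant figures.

-1.367 V

Range = 11 − (-11) = 22 V. LSB = 22 V / 2^18.
V_out = V_min + code × LSB = -11 V + 114789 × 22 V / 262144
      = -11 + 9.63348 = -1.36652 V.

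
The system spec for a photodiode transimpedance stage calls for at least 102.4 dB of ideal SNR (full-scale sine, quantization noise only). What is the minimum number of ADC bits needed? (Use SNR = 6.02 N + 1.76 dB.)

6.02 N + 1.76 ≥ 102.4 gives N ≥ 16.718, so the minimum integer is 17.

17 bits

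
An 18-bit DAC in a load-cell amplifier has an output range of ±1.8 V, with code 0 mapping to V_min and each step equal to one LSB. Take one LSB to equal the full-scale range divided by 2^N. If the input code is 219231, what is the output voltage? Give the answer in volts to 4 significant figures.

The full-scale span is 1.8 − (-1.8) = 3.6 V. LSB = 3.6 V / 2^18.
V_out = V_min + code × LSB = -1.8 V + 219231 × 3.6 V / 262144
      = -1.8 + 3.01068 = 1.21068 V.

1.211 V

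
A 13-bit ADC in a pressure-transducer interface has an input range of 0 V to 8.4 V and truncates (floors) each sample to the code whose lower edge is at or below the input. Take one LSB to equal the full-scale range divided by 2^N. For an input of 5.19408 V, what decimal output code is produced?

Span = 8.4 V. LSB = 8.4 V / 2^13 ≈ 1.025 mV.
V_in − V_min = 5.19408 − (0) = 5.19408 V.
Divide by LSB: 5.19408 × 8192/8.4 = 5065.4647.
Truncating gives code 5065.

5065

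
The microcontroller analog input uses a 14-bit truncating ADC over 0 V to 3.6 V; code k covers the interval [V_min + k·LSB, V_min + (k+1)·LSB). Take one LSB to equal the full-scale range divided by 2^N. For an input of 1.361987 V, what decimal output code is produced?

6198

Full-scale range = 3.6 V. LSB = 3.6 V / 2^14 ≈ 219.7 µV.
code = ⌊(V_in − V_min)/LSB⌋ = ⌊(V_in − V_min) × 2^14 / range⌋
     = ⌊(1.361987 − (0)) × 16384 / 3.6⌋ = ⌊1.361987 × 16384/3.6⌋
     = ⌊6198.554⌋ = 6198.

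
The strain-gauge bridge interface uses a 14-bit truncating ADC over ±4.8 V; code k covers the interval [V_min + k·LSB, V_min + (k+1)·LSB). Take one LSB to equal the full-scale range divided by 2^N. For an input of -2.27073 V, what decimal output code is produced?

Full-scale range = 4.8 V − (-4.8 V) = 9.6 V. LSB = 9.6 V / 2^14 ≈ 0.5859 mV.
code = ⌊(V_in − V_min)/LSB⌋ = ⌊(V_in − V_min) × 2^14 / range⌋
     = ⌊(-2.27073 − (-4.8)) × 16384 / 9.6⌋ = ⌊2.52927 × 16384/9.6⌋
     = ⌊4316.621⌋ = 4316.

4316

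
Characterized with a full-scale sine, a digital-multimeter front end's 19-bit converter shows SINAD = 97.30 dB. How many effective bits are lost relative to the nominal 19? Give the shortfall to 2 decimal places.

3.13 bits

ENOB = (SINAD − 1.76)/6.02 = (97.30 − 1.76)/6.02 = 15.8704 bits.
19 − 15.8704 = 3.13 bits below nominal.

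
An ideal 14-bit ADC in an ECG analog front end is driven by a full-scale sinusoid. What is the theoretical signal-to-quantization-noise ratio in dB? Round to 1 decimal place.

SNR = 6.02·14 + 1.76 = 86.04 dB.

86.0 dB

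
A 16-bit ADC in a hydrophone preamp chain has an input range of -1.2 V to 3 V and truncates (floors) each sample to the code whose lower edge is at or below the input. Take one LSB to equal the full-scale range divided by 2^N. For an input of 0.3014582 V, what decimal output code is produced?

23428

The full-scale span is 3 − (-1.2) = 4.2 V. LSB = 4.2 V / 2^16 ≈ 64.09 µV.
V_in − V_min = 0.3014582 − (-1.2) = 1.5014582 V.
Divide by LSB: 1.5014582 × 65536/4.2 = 23428.4678.
Truncating gives code 23428.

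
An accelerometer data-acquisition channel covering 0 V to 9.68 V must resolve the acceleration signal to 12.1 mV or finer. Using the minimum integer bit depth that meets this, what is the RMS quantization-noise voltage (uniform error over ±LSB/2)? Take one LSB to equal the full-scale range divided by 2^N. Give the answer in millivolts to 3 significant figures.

V_FS = 9.68 V.
9.68 V / 12.1 mV = 800.0. Since 2^9 = 512 and 2^10 = 1024, N = 10.
One LSB is 9.68 V / 1024 = 9.4531 mV.
σ_q = LSB/√12 = 9.4531 mV/3.4641 = 2.73 mV.

2.73 mV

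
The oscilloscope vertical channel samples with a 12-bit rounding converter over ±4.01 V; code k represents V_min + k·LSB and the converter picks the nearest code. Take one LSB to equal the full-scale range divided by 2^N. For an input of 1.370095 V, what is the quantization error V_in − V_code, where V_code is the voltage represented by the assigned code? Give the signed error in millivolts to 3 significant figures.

Full-scale range = 4.01 V − (-4.01 V) = 8.02 V. LSB = 8.02 V / 2^12 ≈ 1.958 mV.
(V_in − V_min)/LSB = (1.370095 − (-4.01)) × 4096/8.02 = 2747.7393 → nearest code k = 2748.
Reconstructed level: -4.01 + 2748 × 8.02/4096 V = 1.370605469 V.
Error = V_in − V_code = 1.370095 − (1.370605469) = −0.510 mV.

−0.510 mV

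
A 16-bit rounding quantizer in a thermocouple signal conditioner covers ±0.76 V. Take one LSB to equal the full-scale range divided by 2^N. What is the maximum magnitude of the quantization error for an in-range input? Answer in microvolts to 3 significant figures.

Full-scale range = 0.76 V − (-0.76 V) = 1.52 V.
LSB = 1.52 V / 2^16 = 23.193 µV.
A rounding quantizer has |error| ≤ LSB/2 = 11.6 µV.

11.6 µV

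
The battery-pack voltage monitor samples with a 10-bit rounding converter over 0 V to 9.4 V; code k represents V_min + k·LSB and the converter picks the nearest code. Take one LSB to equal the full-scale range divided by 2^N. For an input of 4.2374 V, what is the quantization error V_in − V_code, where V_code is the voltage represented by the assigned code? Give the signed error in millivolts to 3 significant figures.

Span = 9.4 V. LSB = 9.4 V / 2^10 ≈ 9.180 mV.
(V_in − V_min)/LSB = (4.2374 − (0)) × 1024/9.4 = 461.6061 → nearest code k = 462.
Reconstructed level: 0 + 462 × 9.4/1024 V = 4.241015625 V.
V_in − V_code = 4.2374 − (4.241015625) = −3.62 mV.

−3.62 mV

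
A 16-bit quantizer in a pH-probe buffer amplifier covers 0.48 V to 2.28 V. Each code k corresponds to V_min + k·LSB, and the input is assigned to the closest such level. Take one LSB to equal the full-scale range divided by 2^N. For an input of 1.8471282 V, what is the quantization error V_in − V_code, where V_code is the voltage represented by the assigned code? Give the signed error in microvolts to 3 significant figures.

−10.5 µV

Full-scale range = 2.28 V − (0.48 V) = 1.8 V. LSB = 1.8 V / 2^16 ≈ 27.47 µV.
(1.8471282 − (0.48)) / LSB = 1.3671282 × 65536/1.8 = 49775.6187. Nearest integer: k = 49776.
V_code = V_min + k × range/2^16 = 0.48 + 49776 × 1.8/65536 = 1.8471386719 V.
Error = V_in − V_code = 1.8471282 − (1.8471386719) = −10.5 µV.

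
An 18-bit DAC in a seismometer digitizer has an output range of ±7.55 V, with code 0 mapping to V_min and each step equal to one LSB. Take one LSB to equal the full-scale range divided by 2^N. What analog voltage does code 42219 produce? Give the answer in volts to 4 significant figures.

-5.118 V

The full-scale span is 7.55 − (-7.55) = 15.1 V. LSB = 15.1 V / 2^18.
Output = V_min + (42219/262144) × range = -7.55 + 0.161053 × 15.1 V
      = -7.55 + 2.43190 = -5.11810 V.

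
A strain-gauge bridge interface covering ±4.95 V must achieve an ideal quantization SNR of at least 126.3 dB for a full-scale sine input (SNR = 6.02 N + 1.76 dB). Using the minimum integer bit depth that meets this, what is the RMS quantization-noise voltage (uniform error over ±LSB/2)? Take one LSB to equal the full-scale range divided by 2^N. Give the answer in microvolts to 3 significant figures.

1.36 µV

Full-scale range = 4.95 V − (-4.95 V) = 9.9 V.
Solving 6.02 N ≥ 126.3 − 1.76: N ≥ 20.688. Round up → N = 21.
Step size = 9.9/2097152 V = 4.7207 µV.
RMS noise = LSB/√12 = 1.36 µV.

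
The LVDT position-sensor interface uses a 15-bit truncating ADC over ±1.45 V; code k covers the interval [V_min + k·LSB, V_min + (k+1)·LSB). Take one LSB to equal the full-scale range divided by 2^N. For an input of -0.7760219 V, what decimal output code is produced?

7615

Span: 1.45 V − (-1.45 V) = 2.9 V. LSB = 2.9 V / 2^15 ≈ 88.50 µV.
V_in − V_min = -0.7760219 − (-1.45) = 0.6739781 V.
Divide by LSB: 0.6739781 × 32768/2.9 = 7615.4877.
Truncating gives code 7615.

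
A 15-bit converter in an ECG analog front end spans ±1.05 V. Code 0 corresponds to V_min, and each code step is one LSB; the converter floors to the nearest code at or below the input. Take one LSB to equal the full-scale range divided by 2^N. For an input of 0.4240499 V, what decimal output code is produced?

23000

The full-scale span is 1.05 − (-1.05) = 2.1 V. LSB = 2.1 V / 2^15 ≈ 64.09 µV.
(V_in − V_min) × 2^15/range = (0.4240499 − (-1.05)) × 32768/2.1 = 23000.794.
Floor → code = 23000.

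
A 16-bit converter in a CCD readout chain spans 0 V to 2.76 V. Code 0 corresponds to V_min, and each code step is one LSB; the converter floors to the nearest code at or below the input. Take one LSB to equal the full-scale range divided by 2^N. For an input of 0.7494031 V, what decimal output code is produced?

17794

V_FS = 2.76 V. LSB = 2.76 V / 2^16 ≈ 42.11 µV.
code = ⌊(V_in − V_min)/LSB⌋ = ⌊(V_in − V_min) × 2^16 / range⌋
     = ⌊(0.7494031 − (0)) × 65536 / 2.76⌋ = ⌊0.7494031 × 65536/2.76⌋
     = ⌊17794.522⌋ = 17794.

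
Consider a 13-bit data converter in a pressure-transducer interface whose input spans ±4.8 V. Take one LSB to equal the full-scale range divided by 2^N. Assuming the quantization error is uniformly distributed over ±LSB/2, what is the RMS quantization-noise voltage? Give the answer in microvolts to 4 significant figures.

Range = 4.8 − (-4.8) = 9.6 V.
LSB = 9.6 V / 2^13 = 1.17188 mV.
V_rms = LSB/√12 = 1.17188 mV / √12 = 338.3 µV.

338.3 µV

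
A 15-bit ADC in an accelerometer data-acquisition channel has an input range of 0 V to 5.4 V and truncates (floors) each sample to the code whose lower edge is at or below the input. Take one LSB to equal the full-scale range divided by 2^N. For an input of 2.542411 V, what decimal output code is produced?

15427

Range is 5.4 V. LSB = 5.4 V / 2^15 ≈ 164.8 µV.
code = ⌊(V_in − V_min)/LSB⌋ = ⌊(V_in − V_min) × 2^15 / range⌋
     = ⌊(2.542411 − (0)) × 32768 / 5.4⌋ = ⌊2.542411 × 32768/5.4⌋
     = ⌊15427.727⌋ = 15427.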